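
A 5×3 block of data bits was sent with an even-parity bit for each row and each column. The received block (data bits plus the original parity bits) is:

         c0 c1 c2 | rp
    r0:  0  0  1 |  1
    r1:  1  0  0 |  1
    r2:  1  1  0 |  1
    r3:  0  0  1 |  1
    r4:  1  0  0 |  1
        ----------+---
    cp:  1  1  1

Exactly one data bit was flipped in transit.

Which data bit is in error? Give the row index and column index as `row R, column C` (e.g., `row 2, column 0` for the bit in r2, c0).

Recompute each row's even parity and compare to rp:
  r0: data parity 1, sent rp 1 → ok
  r1: data parity 1, sent rp 1 → ok
  r2: data parity 0, sent rp 1 → mismatch
  r3: data parity 1, sent rp 1 → ok
  r4: data parity 1, sent rp 1 → ok
Recompute each column's even parity and compare to cp:
  c0: data parity 1, sent cp 1 → ok
  c1: data parity 1, sent cp 1 → ok
  c2: data parity 0, sent cp 1 → mismatch
Exactly one row (r2) and one column (c2) fail → the flipped bit is at their intersection.

row 2, column 2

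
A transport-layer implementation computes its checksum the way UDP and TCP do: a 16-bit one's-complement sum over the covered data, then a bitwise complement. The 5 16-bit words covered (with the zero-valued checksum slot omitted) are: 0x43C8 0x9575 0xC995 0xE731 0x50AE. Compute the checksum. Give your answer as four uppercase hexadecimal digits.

One's-complement addition (fold any carry out of bit 15 back into bit 0):
  0x43C8 + 0x9575 = 0x0D93D
  0xD93D + 0xC995 = 0x1A2D2 → wrap carry → 0xA2D3
  0xA2D3 + 0xE731 = 0x18A04 → wrap carry → 0x8A05
  0x8A05 + 0x50AE = 0x0DAB3
One's-complement sum = 0xDAB3.
Checksum = ~0xDAB3 & 0xFFFF = 0x254C.

254C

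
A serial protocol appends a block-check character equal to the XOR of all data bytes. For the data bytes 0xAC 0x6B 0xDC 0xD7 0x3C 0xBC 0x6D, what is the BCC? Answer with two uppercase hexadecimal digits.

21

XOR the bytes together:
  start with 0xAC
  0xAC ⊕ 0x6B = 0xC7
  0xC7 ⊕ 0xDC = 0x1B
  0x1B ⊕ 0xD7 = 0xCC
  0xCC ⊕ 0x3C = 0xF0
  0xF0 ⊕ 0xBC = 0x4C
  0x4C ⊕ 0x6D = 0x21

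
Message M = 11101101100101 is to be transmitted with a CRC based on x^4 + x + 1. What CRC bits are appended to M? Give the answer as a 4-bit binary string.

0111

Append 4 zeros: 111011011001010000. Divide by 10011 (XOR where the leading bit is 1):
  pos 0: 11101 XOR 10011 = 01110
  pos 1: 11101 XOR 10011 = 01110
  pos 2: 11100 XOR 10011 = 01111
  pos 3: 11111 XOR 10011 = 01100
  pos 4: 11001 XOR 10011 = 01010
  pos 5: 10100 XOR 10011 = 00111
  pos 7: 11101 XOR 10011 = 01110
  pos 8: 11100 XOR 10011 = 01111
  pos 9: 11111 XOR 10011 = 01100
  pos 10: 11000 XOR 10011 = 01011
  pos 11: 10110 XOR 10011 = 00101
  pos 13: 10100 XOR 10011 = 00111
Remainder (last 4 bits) = 0111. This is the CRC / FCS.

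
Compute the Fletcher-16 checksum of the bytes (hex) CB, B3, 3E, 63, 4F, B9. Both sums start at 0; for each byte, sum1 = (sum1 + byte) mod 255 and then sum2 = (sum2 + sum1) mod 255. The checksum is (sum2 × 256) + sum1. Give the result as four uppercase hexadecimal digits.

C42A

Running sums (mod 255):
  after byte 0 (CB): sum1=203, sum2=203
  after byte 1 (B3): sum1=127, sum2=75
  after byte 2 (3E): sum1=189, sum2=9
  after byte 3 (63): sum1=33, sum2=42
  after byte 4 (4F): sum1=112, sum2=154
  after byte 5 (B9): sum1=42, sum2=196
Checksum = sum2·256 + sum1 = 196·256 + 42 = 50218 = 0xC42A.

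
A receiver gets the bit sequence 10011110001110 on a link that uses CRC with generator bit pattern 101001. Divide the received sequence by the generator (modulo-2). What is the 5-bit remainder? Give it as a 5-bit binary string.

00010

Modulo-2 division of 10011110001110 by 101001:
  pos 0: 100111 XOR 101001 = 001110
  pos 2: 111010 XOR 101001 = 010011
  pos 3: 100110 XOR 101001 = 001111
  pos 5: 111101 XOR 101001 = 010100
  pos 6: 101001 XOR 101001 = 000000
Remainder = 00010 (nonzero — an error is detected).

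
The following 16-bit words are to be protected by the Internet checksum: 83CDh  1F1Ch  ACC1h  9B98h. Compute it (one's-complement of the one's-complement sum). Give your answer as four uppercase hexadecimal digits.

14BC

One's-complement addition (fold any carry out of bit 15 back into bit 0):
  0x83CD + 0x1F1C = 0x0A2E9
  0xA2E9 + 0xACC1 = 0x14FAA → wrap carry → 0x4FAB
  0x4FAB + 0x9B98 = 0x0EB43
One's-complement sum = 0xEB43.
Checksum = ~0xEB43 & 0xFFFF = 0x14BC.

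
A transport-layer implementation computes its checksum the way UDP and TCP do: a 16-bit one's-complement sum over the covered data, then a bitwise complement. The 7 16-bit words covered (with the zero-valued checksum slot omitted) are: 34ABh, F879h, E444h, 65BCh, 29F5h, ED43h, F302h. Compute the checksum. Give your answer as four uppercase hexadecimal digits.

7E9D

One's-complement addition (fold any carry out of bit 15 back into bit 0):
  0x34AB + 0xF879 = 0x12D24 → wrap carry → 0x2D25
  0x2D25 + 0xE444 = 0x11169 → wrap carry → 0x116A
  0x116A + 0x65BC = 0x07726
  0x7726 + 0x29F5 = 0x0A11B
  0xA11B + 0xED43 = 0x18E5E → wrap carry → 0x8E5F
  0x8E5F + 0xF302 = 0x18161 → wrap carry → 0x8162
One's-complement sum = 0x8162.
Checksum = ~0x8162 & 0xFFFF = 0x7E9D.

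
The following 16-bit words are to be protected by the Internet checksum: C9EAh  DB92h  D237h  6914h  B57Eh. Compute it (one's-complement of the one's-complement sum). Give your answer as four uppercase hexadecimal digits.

One's-complement addition (fold any carry out of bit 15 back into bit 0):
  0xC9EA + 0xDB92 = 0x1A57C → wrap carry → 0xA57D
  0xA57D + 0xD237 = 0x177B4 → wrap carry → 0x77B5
  0x77B5 + 0x6914 = 0x0E0C9
  0xE0C9 + 0xB57E = 0x19647 → wrap carry → 0x9648
One's-complement sum = 0x9648.
Checksum = ~0x9648 & 0xFFFF = 0x69B7.

69B7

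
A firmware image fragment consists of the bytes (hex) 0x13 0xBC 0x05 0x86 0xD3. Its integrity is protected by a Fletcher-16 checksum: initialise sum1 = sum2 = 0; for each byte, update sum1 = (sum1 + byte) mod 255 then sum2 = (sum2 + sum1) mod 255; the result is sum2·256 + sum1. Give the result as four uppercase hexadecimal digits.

Running sums (mod 255):
  after byte 0 (0x13): sum1=19, sum2=19
  after byte 1 (0xBC): sum1=207, sum2=226
  after byte 2 (0x05): sum1=212, sum2=183
  after byte 3 (0x86): sum1=91, sum2=19
  after byte 4 (0xD3): sum1=47, sum2=66
Checksum = sum2·256 + sum1 = 66·256 + 47 = 16943 = 0x422F.

422F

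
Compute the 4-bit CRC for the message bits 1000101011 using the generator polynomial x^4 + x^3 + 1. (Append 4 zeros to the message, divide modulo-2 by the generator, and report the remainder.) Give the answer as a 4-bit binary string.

0110

Append 4 zeros: 10001010110000. Divide by 11001 (XOR where the leading bit is 1):
  pos 0: 10001 XOR 11001 = 01000
  pos 1: 10000 XOR 11001 = 01001
  pos 2: 10011 XOR 11001 = 01010
  pos 3: 10100 XOR 11001 = 01101
  pos 4: 11011 XOR 11001 = 00010
  pos 7: 10100 XOR 11001 = 01101
  pos 8: 11010 XOR 11001 = 00011
Remainder (last 4 bits) = 0110. This is the CRC / FCS.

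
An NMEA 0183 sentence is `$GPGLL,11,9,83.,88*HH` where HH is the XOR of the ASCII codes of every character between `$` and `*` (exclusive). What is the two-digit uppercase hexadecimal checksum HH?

4C

XOR the ASCII codes of the payload characters:
  'G' = 0x47 → acc = 0x47
  'P' = 0x50 → acc = 0x17
  'G' = 0x47 → acc = 0x50
  'L' = 0x4C → acc = 0x1C
  'L' = 0x4C → acc = 0x50
  ',' = 0x2C → acc = 0x7C
  '1' = 0x31 → acc = 0x4D
  '1' = 0x31 → acc = 0x7C
  ',' = 0x2C → acc = 0x50
  '9' = 0x39 → acc = 0x69
  ',' = 0x2C → acc = 0x45
  '8' = 0x38 → acc = 0x7D
  '3' = 0x33 → acc = 0x4E
  '.' = 0x2E → acc = 0x60
  ',' = 0x2C → acc = 0x4C
  '8' = 0x38 → acc = 0x74
  '8' = 0x38 → acc = 0x4C
Checksum = 0x4C.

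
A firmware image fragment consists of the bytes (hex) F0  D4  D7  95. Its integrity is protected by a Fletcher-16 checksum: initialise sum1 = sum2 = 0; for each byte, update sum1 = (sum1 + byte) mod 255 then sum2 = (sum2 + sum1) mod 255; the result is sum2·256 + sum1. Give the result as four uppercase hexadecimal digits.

8733

Running sums (mod 255):
  after byte 0 (F0): sum1=240, sum2=240
  after byte 1 (D4): sum1=197, sum2=182
  after byte 2 (D7): sum1=157, sum2=84
  after byte 3 (95): sum1=51, sum2=135
Checksum = sum2·256 + sum1 = 135·256 + 51 = 34611 = 0x8733.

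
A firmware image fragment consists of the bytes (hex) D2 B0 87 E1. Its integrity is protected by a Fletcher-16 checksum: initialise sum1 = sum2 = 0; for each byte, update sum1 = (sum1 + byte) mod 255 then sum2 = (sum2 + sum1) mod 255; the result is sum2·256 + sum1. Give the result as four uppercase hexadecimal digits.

Running sums (mod 255):
  after byte 0 (D2): sum1=210, sum2=210
  after byte 1 (B0): sum1=131, sum2=86
  after byte 2 (87): sum1=11, sum2=97
  after byte 3 (E1): sum1=236, sum2=78
Checksum = sum2·256 + sum1 = 78·256 + 236 = 20204 = 0x4EEC.

4EEC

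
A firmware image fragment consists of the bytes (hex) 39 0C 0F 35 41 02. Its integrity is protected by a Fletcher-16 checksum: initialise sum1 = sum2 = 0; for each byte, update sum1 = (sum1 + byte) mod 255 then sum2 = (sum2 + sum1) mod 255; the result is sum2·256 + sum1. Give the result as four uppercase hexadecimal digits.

F3CC

Running sums (mod 255):
  after byte 0 (39): sum1=57, sum2=57
  after byte 1 (0C): sum1=69, sum2=126
  after byte 2 (0F): sum1=84, sum2=210
  after byte 3 (35): sum1=137, sum2=92
  after byte 4 (41): sum1=202, sum2=39
  after byte 5 (02): sum1=204, sum2=243
Checksum = sum2·256 + sum1 = 243·256 + 204 = 62412 = 0xF3CC.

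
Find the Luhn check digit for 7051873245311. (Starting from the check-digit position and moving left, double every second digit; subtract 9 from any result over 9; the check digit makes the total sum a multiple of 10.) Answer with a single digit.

Partial digits right→left: 1 1 3 5 4 2 3 7 8 1 5 0 7
Double every second digit counting from the check-digit position (so the 1st, 3rd, 5th, ... of the partial from the right).
  doubled (with −9 where >9): 2 6 8 6 7 1 5 → sum 35
  kept as-is: 1 5 2 7 1 0 → sum 16
Total = 35 + 16 = 51.
Check digit = (10 − (51 mod 10)) mod 10 = 9.

9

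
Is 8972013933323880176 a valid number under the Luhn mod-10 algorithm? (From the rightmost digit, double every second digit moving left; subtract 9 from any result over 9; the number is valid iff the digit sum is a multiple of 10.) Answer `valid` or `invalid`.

invalid

From the right, keep odd positions and double even positions (subtract 9 from any doubled value over 9):
  doubled (positions 2,4,...): 5 0 7 4 6 9 2 4 9 → sum 46
  kept (positions 1,3,...): 6 1 8 3 3 3 3 0 7 8 → sum 42
Total = 88.
88 mod 10 = 8, so the number is invalid.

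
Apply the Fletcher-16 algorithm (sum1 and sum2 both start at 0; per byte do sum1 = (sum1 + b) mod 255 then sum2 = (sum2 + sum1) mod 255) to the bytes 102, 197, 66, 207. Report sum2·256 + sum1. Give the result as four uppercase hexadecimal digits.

Running sums (mod 255):
  after byte 0 (102): sum1=102, sum2=102
  after byte 1 (197): sum1=44, sum2=146
  after byte 2 (66): sum1=110, sum2=1
  after byte 3 (207): sum1=62, sum2=63
Checksum = sum2·256 + sum1 = 63·256 + 62 = 16190 = 0x3F3E.

3F3E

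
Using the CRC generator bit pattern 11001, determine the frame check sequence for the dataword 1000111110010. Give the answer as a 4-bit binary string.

Append 4 zeros: 10001111100100000. Divide by 11001 (XOR where the leading bit is 1):
  pos 0: 10001 XOR 11001 = 01000
  pos 1: 10001 XOR 11001 = 01000
  pos 2: 10001 XOR 11001 = 01000
  pos 3: 10001 XOR 11001 = 01000
  pos 4: 10001 XOR 11001 = 01000
  pos 5: 10000 XOR 11001 = 01001
  pos 6: 10010 XOR 11001 = 01011
  pos 7: 10111 XOR 11001 = 01110
  pos 8: 11100 XOR 11001 = 00101
  pos 10: 10100 XOR 11001 = 01101
  pos 11: 11010 XOR 11001 = 00011
Remainder (last 4 bits) = 0110. This is the CRC / FCS.

0110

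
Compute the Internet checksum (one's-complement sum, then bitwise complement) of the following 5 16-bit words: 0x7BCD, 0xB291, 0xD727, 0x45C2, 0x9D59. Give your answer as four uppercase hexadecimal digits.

175D

One's-complement addition (fold any carry out of bit 15 back into bit 0):
  0x7BCD + 0xB291 = 0x12E5E → wrap carry → 0x2E5F
  0x2E5F + 0xD727 = 0x10586 → wrap carry → 0x0587
  0x0587 + 0x45C2 = 0x04B49
  0x4B49 + 0x9D59 = 0x0E8A2
One's-complement sum = 0xE8A2.
Checksum = ~0xE8A2 & 0xFFFF = 0x175D.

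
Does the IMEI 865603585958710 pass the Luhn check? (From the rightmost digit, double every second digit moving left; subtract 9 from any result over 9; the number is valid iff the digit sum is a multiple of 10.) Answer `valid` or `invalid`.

From the right, keep odd positions and double even positions (subtract 9 from any doubled value over 9):
  doubled (positions 2,4,...): 2 7 9 7 6 3 3 → sum 37
  kept (positions 1,3,...): 0 7 5 5 5 0 5 8 → sum 35
Total = 72.
72 mod 10 = 2, so the number is invalid.

invalid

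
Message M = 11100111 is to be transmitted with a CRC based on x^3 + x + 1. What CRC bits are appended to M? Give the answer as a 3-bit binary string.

111

Append 3 zeros: 11100111000. Divide by 1011 (XOR where the leading bit is 1):
  pos 0: 1110 XOR 1011 = 0101
  pos 1: 1010 XOR 1011 = 0001
  pos 4: 1111 XOR 1011 = 0100
  pos 5: 1000 XOR 1011 = 0011
  pos 7: 1100 XOR 1011 = 0111
Remainder (last 3 bits) = 111. This is the CRC / FCS.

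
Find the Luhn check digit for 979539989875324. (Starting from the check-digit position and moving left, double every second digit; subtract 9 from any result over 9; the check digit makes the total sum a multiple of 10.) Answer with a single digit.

5

Partial digits right→left: 4 2 3 5 7 8 9 8 9 9 3 5 9 7 9
Double every second digit counting from the check-digit position (so the 1st, 3rd, 5th, ... of the partial from the right).
  doubled (with −9 where >9): 8 6 5 9 9 6 9 9 → sum 61
  kept as-is: 2 5 8 8 9 5 7 → sum 44
Total = 61 + 44 = 105.
Check digit = (10 − (105 mod 10)) mod 10 = 5.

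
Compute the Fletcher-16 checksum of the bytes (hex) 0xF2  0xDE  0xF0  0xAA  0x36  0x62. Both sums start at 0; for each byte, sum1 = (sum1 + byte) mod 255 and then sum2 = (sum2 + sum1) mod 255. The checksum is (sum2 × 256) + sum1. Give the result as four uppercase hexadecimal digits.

Running sums (mod 255):
  after byte 0 (0xF2): sum1=242, sum2=242
  after byte 1 (0xDE): sum1=209, sum2=196
  after byte 2 (0xF0): sum1=194, sum2=135
  after byte 3 (0xAA): sum1=109, sum2=244
  after byte 4 (0x36): sum1=163, sum2=152
  after byte 5 (0x62): sum1=6, sum2=158
Checksum = sum2·256 + sum1 = 158·256 + 6 = 40454 = 0x9E06.

9E06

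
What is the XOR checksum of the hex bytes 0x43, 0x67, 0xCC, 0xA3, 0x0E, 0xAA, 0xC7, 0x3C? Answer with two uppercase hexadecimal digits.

14

XOR the bytes together:
  start with 0x43
  0x43 ⊕ 0x67 = 0x24
  0x24 ⊕ 0xCC = 0xE8
  0xE8 ⊕ 0xA3 = 0x4B
  0x4B ⊕ 0x0E = 0x45
  0x45 ⊕ 0xAA = 0xEF
  0xEF ⊕ 0xC7 = 0x28
  0x28 ⊕ 0x3C = 0x14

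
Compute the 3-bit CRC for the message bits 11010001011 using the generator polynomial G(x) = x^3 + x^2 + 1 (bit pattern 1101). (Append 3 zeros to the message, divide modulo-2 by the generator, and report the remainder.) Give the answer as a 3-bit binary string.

Append 3 zeros: 11010001011000. Divide by 1101 (XOR where the leading bit is 1):
  pos 0: 1101 XOR 1101 = 0000
  pos 7: 1011 XOR 1101 = 0110
  pos 8: 1100 XOR 1101 = 0001
Remainder (last 3 bits) = 100. This is the CRC / FCS.

100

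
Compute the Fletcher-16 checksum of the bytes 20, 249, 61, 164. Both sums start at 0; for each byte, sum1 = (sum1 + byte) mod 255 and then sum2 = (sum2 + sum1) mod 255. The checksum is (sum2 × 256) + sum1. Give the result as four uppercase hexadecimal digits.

Running sums (mod 255):
  after byte 0 (20): sum1=20, sum2=20
  after byte 1 (249): sum1=14, sum2=34
  after byte 2 (61): sum1=75, sum2=109
  after byte 3 (164): sum1=239, sum2=93
Checksum = sum2·256 + sum1 = 93·256 + 239 = 24047 = 0x5DEF.

5DEF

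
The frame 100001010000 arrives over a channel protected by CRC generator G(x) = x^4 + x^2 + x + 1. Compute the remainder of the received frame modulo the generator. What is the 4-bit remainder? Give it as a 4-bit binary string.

Modulo-2 division of 100001010000 by 10111:
  pos 0: 10000 XOR 10111 = 00111
  pos 2: 11110 XOR 10111 = 01001
  pos 3: 10011 XOR 10111 = 00100
  pos 5: 10000 XOR 10111 = 00111
  pos 7: 11100 XOR 10111 = 01011
Remainder = 1011 (nonzero — an error is detected).

1011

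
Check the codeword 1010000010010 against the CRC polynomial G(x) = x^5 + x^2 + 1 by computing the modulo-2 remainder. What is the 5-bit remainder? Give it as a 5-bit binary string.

Modulo-2 division of 1010000010010 by 100101:
  pos 0: 101000 XOR 100101 = 001101
  pos 2: 110100 XOR 100101 = 010001
  pos 3: 100011 XOR 100101 = 000110
  pos 6: 110001 XOR 100101 = 010100
  pos 7: 101000 XOR 100101 = 001101
Remainder = 01101 (nonzero — an error is detected).

01101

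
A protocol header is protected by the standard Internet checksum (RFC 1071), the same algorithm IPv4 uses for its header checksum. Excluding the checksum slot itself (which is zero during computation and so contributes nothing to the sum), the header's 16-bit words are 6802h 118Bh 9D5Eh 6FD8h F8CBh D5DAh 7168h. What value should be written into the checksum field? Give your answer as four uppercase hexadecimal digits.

392C

One's-complement addition (fold any carry out of bit 15 back into bit 0):
  0x6802 + 0x118B = 0x0798D
  0x798D + 0x9D5E = 0x116EB → wrap carry → 0x16EC
  0x16EC + 0x6FD8 = 0x086C4
  0x86C4 + 0xF8CB = 0x17F8F → wrap carry → 0x7F90
  0x7F90 + 0xD5DA = 0x1556A → wrap carry → 0x556B
  0x556B + 0x7168 = 0x0C6D3
One's-complement sum = 0xC6D3.
Checksum = ~0xC6D3 & 0xFFFF = 0x392C.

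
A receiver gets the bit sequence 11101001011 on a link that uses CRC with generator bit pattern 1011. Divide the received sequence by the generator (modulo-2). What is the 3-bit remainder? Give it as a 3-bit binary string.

Modulo-2 division of 11101001011 by 1011:
  pos 0: 1110 XOR 1011 = 0101
  pos 1: 1011 XOR 1011 = 0000
  pos 7: 1011 XOR 1011 = 0000
Remainder = 000 (zero — the frame passes the CRC check).

000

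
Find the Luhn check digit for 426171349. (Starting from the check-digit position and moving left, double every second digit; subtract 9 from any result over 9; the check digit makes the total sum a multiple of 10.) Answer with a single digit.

1

Partial digits right→left: 9 4 3 1 7 1 6 2 4
Double every second digit counting from the check-digit position (so the 1st, 3rd, 5th, ... of the partial from the right).
  doubled (with −9 where >9): 9 6 5 3 8 → sum 31
  kept as-is: 4 1 1 2 → sum 8
Total = 31 + 8 = 39.
Check digit = (10 − (39 mod 10)) mod 10 = 1.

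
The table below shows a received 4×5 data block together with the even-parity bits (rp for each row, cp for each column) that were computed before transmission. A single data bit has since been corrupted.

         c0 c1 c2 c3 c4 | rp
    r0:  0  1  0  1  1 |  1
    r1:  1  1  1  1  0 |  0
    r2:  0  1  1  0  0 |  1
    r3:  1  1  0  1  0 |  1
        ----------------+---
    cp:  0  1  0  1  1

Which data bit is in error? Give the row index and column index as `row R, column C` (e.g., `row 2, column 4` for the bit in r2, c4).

row 2, column 1

Recompute each row's even parity and compare to rp:
  r0: data parity 1, sent rp 1 → ok
  r1: data parity 0, sent rp 0 → ok
  r2: data parity 0, sent rp 1 → mismatch
  r3: data parity 1, sent rp 1 → ok
Recompute each column's even parity and compare to cp:
  c0: data parity 0, sent cp 0 → ok
  c1: data parity 0, sent cp 1 → mismatch
  c2: data parity 0, sent cp 0 → ok
  c3: data parity 1, sent cp 1 → ok
  c4: data parity 1, sent cp 1 → ok
Exactly one row (r2) and one column (c1) fail → the flipped bit is at their intersection.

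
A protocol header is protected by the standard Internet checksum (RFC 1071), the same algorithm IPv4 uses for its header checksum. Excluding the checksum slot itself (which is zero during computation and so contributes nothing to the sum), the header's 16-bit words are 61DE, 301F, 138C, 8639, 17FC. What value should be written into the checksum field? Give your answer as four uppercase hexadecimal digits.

One's-complement addition (fold any carry out of bit 15 back into bit 0):
  0x61DE + 0x301F = 0x091FD
  0x91FD + 0x138C = 0x0A589
  0xA589 + 0x8639 = 0x12BC2 → wrap carry → 0x2BC3
  0x2BC3 + 0x17FC = 0x043BF
One's-complement sum = 0x43BF.
Checksum = ~0x43BF & 0xFFFF = 0xBC40.

BC40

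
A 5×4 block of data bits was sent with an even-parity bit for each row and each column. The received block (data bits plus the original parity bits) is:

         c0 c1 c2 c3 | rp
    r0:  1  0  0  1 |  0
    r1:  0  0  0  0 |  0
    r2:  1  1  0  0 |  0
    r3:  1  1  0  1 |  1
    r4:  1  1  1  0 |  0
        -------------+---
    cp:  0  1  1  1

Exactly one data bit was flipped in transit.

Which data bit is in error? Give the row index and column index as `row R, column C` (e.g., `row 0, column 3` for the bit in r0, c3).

Recompute each row's even parity and compare to rp:
  r0: data parity 0, sent rp 0 → ok
  r1: data parity 0, sent rp 0 → ok
  r2: data parity 0, sent rp 0 → ok
  r3: data parity 1, sent rp 1 → ok
  r4: data parity 1, sent rp 0 → mismatch
Recompute each column's even parity and compare to cp:
  c0: data parity 0, sent cp 0 → ok
  c1: data parity 1, sent cp 1 → ok
  c2: data parity 1, sent cp 1 → ok
  c3: data parity 0, sent cp 1 → mismatch
Exactly one row (r4) and one column (c3) fail → the flipped bit is at their intersection.

row 4, column 3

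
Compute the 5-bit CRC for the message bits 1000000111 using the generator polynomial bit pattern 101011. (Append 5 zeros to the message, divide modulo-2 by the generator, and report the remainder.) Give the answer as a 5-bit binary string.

01111

Append 5 zeros: 100000011100000. Divide by 101011 (XOR where the leading bit is 1):
  pos 0: 100000 XOR 101011 = 001011
  pos 2: 101101 XOR 101011 = 000110
  pos 5: 110110 XOR 101011 = 011101
  pos 6: 111010 XOR 101011 = 010001
  pos 7: 100010 XOR 101011 = 001001
  pos 9: 100100 XOR 101011 = 001111
Remainder (last 5 bits) = 01111. This is the CRC / FCS.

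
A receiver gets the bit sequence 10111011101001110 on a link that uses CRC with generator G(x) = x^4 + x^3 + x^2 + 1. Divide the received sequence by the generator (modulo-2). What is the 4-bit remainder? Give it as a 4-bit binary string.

0010

Modulo-2 division of 10111011101001110 by 11101:
  pos 0: 10111 XOR 11101 = 01010
  pos 1: 10100 XOR 11101 = 01001
  pos 2: 10011 XOR 11101 = 01110
  pos 3: 11101 XOR 11101 = 00000
  pos 8: 10100 XOR 11101 = 01001
  pos 9: 10011 XOR 11101 = 01110
  pos 10: 11101 XOR 11101 = 00000
Remainder = 0010 (nonzero — an error is detected).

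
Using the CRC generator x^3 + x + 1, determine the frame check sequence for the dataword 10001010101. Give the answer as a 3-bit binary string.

Append 3 zeros: 10001010101000. Divide by 1011 (XOR where the leading bit is 1):
  pos 0: 1000 XOR 1011 = 0011
  pos 2: 1110 XOR 1011 = 0101
  pos 3: 1011 XOR 1011 = 0000
  pos 8: 1010 XOR 1011 = 0001
Remainder (last 3 bits) = 100. This is the CRC / FCS.

100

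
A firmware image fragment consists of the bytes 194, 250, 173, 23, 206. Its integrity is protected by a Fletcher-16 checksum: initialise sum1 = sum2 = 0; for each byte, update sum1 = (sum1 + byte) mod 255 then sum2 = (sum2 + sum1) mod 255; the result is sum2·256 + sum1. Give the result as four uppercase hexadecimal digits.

Running sums (mod 255):
  after byte 0 (194): sum1=194, sum2=194
  after byte 1 (250): sum1=189, sum2=128
  after byte 2 (173): sum1=107, sum2=235
  after byte 3 (23): sum1=130, sum2=110
  after byte 4 (206): sum1=81, sum2=191
Checksum = sum2·256 + sum1 = 191·256 + 81 = 48977 = 0xBF51.

BF51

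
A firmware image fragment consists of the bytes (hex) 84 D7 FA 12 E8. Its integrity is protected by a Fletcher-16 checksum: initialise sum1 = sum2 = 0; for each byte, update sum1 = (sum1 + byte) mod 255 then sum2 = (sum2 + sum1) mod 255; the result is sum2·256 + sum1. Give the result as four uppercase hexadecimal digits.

Running sums (mod 255):
  after byte 0 (84): sum1=132, sum2=132
  after byte 1 (D7): sum1=92, sum2=224
  after byte 2 (FA): sum1=87, sum2=56
  after byte 3 (12): sum1=105, sum2=161
  after byte 4 (E8): sum1=82, sum2=243
Checksum = sum2·256 + sum1 = 243·256 + 82 = 62290 = 0xF352.

F352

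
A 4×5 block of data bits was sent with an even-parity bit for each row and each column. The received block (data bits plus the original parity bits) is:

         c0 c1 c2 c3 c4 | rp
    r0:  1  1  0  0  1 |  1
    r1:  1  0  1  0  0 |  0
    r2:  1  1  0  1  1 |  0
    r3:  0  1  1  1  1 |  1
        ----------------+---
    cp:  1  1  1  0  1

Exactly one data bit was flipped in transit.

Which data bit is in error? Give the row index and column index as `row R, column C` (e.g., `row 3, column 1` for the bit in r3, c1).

row 3, column 2

Recompute each row's even parity and compare to rp:
  r0: data parity 1, sent rp 1 → ok
  r1: data parity 0, sent rp 0 → ok
  r2: data parity 0, sent rp 0 → ok
  r3: data parity 0, sent rp 1 → mismatch
Recompute each column's even parity and compare to cp:
  c0: data parity 1, sent cp 1 → ok
  c1: data parity 1, sent cp 1 → ok
  c2: data parity 0, sent cp 1 → mismatch
  c3: data parity 0, sent cp 0 → ok
  c4: data parity 1, sent cp 1 → ok
Exactly one row (r3) and one column (c2) fail → the flipped bit is at their intersection.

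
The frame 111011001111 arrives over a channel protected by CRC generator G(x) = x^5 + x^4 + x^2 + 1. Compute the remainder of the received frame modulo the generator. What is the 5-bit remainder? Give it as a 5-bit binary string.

01011

Modulo-2 division of 111011001111 by 110101:
  pos 0: 111011 XOR 110101 = 001110
  pos 2: 111000 XOR 110101 = 001101
  pos 4: 110111 XOR 110101 = 000010
Remainder = 01011 (nonzero — an error is detected).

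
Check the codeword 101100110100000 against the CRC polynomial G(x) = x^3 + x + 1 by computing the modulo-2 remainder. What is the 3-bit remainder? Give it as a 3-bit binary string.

Modulo-2 division of 101100110100000 by 1011:
  pos 0: 1011 XOR 1011 = 0000
  pos 6: 1101 XOR 1011 = 0110
  pos 7: 1100 XOR 1011 = 0111
  pos 8: 1110 XOR 1011 = 0101
  pos 9: 1010 XOR 1011 = 0001
Remainder = 100 (nonzero — an error is detected).

100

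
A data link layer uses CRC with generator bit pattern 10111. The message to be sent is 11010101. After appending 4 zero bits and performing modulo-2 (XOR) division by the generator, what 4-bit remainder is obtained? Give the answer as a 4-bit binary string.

0001

Append 4 zeros: 110101010000. Divide by 10111 (XOR where the leading bit is 1):
  pos 0: 11010 XOR 10111 = 01101
  pos 1: 11011 XOR 10111 = 01100
  pos 2: 11000 XOR 10111 = 01111
  pos 3: 11111 XOR 10111 = 01000
  pos 4: 10000 XOR 10111 = 00111
  pos 6: 11100 XOR 10111 = 01011
  pos 7: 10110 XOR 10111 = 00001
Remainder (last 4 bits) = 0001. This is the CRC / FCS.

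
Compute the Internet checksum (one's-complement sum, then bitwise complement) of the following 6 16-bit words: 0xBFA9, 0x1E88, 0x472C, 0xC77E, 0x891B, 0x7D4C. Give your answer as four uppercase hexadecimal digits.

One's-complement addition (fold any carry out of bit 15 back into bit 0):
  0xBFA9 + 0x1E88 = 0x0DE31
  0xDE31 + 0x472C = 0x1255D → wrap carry → 0x255E
  0x255E + 0xC77E = 0x0ECDC
  0xECDC + 0x891B = 0x175F7 → wrap carry → 0x75F8
  0x75F8 + 0x7D4C = 0x0F344
One's-complement sum = 0xF344.
Checksum = ~0xF344 & 0xFFFF = 0x0CBB.

0CBB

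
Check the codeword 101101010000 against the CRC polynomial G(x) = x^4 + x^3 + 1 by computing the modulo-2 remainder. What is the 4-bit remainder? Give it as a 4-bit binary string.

Modulo-2 division of 101101010000 by 11001:
  pos 0: 10110 XOR 11001 = 01111
  pos 1: 11111 XOR 11001 = 00110
  pos 3: 11001 XOR 11001 = 00000
Remainder = 0000 (zero — the frame passes the CRC check).

0000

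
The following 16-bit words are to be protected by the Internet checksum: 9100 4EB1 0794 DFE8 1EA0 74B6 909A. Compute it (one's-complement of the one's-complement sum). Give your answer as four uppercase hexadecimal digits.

14E0

One's-complement addition (fold any carry out of bit 15 back into bit 0):
  0x9100 + 0x4EB1 = 0x0DFB1
  0xDFB1 + 0x0794 = 0x0E745
  0xE745 + 0xDFE8 = 0x1C72D → wrap carry → 0xC72E
  0xC72E + 0x1EA0 = 0x0E5CE
  0xE5CE + 0x74B6 = 0x15A84 → wrap carry → 0x5A85
  0x5A85 + 0x909A = 0x0EB1F
One's-complement sum = 0xEB1F.
Checksum = ~0xEB1F & 0xFFFF = 0x14E0.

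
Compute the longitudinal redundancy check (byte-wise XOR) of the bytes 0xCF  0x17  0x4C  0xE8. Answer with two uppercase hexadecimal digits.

XOR the bytes together:
  start with 0xCF
  0xCF ⊕ 0x17 = 0xD8
  0xD8 ⊕ 0x4C = 0x94
  0x94 ⊕ 0xE8 = 0x7C

7C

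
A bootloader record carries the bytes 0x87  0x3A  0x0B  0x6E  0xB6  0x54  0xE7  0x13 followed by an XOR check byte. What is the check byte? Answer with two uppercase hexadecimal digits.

XOR the bytes together:
  start with 0x87
  0x87 ⊕ 0x3A = 0xBD
  0xBD ⊕ 0x0B = 0xB6
  0xB6 ⊕ 0x6E = 0xD8
  0xD8 ⊕ 0xB6 = 0x6E
  0x6E ⊕ 0x54 = 0x3A
  0x3A ⊕ 0xE7 = 0xDD
  0xDD ⊕ 0x13 = 0xCE

CE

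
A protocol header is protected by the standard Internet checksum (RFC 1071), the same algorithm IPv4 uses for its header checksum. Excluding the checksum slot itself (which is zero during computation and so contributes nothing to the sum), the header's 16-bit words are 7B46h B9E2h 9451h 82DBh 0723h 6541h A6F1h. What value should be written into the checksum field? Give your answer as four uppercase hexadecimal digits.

One's-complement addition (fold any carry out of bit 15 back into bit 0):
  0x7B46 + 0xB9E2 = 0x13528 → wrap carry → 0x3529
  0x3529 + 0x9451 = 0x0C97A
  0xC97A + 0x82DB = 0x14C55 → wrap carry → 0x4C56
  0x4C56 + 0x0723 = 0x05379
  0x5379 + 0x6541 = 0x0B8BA
  0xB8BA + 0xA6F1 = 0x15FAB → wrap carry → 0x5FAC
One's-complement sum = 0x5FAC.
Checksum = ~0x5FAC & 0xFFFF = 0xA053.

A053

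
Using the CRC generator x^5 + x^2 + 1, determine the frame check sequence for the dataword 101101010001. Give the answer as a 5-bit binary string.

00010

Append 5 zeros: 10110101000100000. Divide by 100101 (XOR where the leading bit is 1):
  pos 0: 101101 XOR 100101 = 001000
  pos 2: 100001 XOR 100101 = 000100
  pos 5: 100000 XOR 100101 = 000101
  pos 8: 101100 XOR 100101 = 001001
  pos 10: 100100 XOR 100101 = 000001
Remainder (last 5 bits) = 00010. This is the CRC / FCS.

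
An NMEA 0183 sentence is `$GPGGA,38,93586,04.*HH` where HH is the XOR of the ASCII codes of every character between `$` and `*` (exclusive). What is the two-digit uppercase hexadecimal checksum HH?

XOR the ASCII codes of the payload characters:
  'G' = 0x47 → acc = 0x47
  'P' = 0x50 → acc = 0x17
  'G' = 0x47 → acc = 0x50
  'G' = 0x47 → acc = 0x17
  'A' = 0x41 → acc = 0x56
  ',' = 0x2C → acc = 0x7A
  '3' = 0x33 → acc = 0x49
  '8' = 0x38 → acc = 0x71
  ',' = 0x2C → acc = 0x5D
  '9' = 0x39 → acc = 0x64
  '3' = 0x33 → acc = 0x57
  '5' = 0x35 → acc = 0x62
  '8' = 0x38 → acc = 0x5A
  '6' = 0x36 → acc = 0x6C
  ',' = 0x2C → acc = 0x40
  '0' = 0x30 → acc = 0x70
  '4' = 0x34 → acc = 0x44
  '.' = 0x2E → acc = 0x6A
Checksum = 0x6A.

6A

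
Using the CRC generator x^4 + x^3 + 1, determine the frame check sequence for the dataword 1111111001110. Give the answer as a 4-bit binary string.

Append 4 zeros: 11111110011100000. Divide by 11001 (XOR where the leading bit is 1):
  pos 0: 11111 XOR 11001 = 00110
  pos 2: 11011 XOR 11001 = 00010
  pos 5: 10001 XOR 11001 = 01000
  pos 6: 10001 XOR 11001 = 01000
  pos 7: 10001 XOR 11001 = 01000
  pos 8: 10000 XOR 11001 = 01001
  pos 9: 10010 XOR 11001 = 01011
  pos 10: 10110 XOR 11001 = 01111
  pos 11: 11110 XOR 11001 = 00111
Remainder (last 4 bits) = 1110. This is the CRC / FCS.

1110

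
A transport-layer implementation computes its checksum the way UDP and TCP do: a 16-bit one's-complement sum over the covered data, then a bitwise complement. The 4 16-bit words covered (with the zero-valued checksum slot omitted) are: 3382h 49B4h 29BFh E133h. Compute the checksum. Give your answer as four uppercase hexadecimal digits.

One's-complement addition (fold any carry out of bit 15 back into bit 0):
  0x3382 + 0x49B4 = 0x07D36
  0x7D36 + 0x29BF = 0x0A6F5
  0xA6F5 + 0xE133 = 0x18828 → wrap carry → 0x8829
One's-complement sum = 0x8829.
Checksum = ~0x8829 & 0xFFFF = 0x77D6.

77D6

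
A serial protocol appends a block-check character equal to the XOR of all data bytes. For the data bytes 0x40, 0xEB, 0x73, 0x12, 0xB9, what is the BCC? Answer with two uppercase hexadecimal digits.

XOR the bytes together:
  start with 0x40
  0x40 ⊕ 0xEB = 0xAB
  0xAB ⊕ 0x73 = 0xD8
  0xD8 ⊕ 0x12 = 0xCA
  0xCA ⊕ 0xB9 = 0x73

73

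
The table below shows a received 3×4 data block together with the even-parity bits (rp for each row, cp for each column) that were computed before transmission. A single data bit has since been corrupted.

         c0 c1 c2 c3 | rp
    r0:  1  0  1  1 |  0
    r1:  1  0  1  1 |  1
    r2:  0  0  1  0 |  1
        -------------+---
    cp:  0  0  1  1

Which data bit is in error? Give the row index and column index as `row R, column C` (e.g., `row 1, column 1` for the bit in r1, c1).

row 0, column 3

Recompute each row's even parity and compare to rp:
  r0: data parity 1, sent rp 0 → mismatch
  r1: data parity 1, sent rp 1 → ok
  r2: data parity 1, sent rp 1 → ok
Recompute each column's even parity and compare to cp:
  c0: data parity 0, sent cp 0 → ok
  c1: data parity 0, sent cp 0 → ok
  c2: data parity 1, sent cp 1 → ok
  c3: data parity 0, sent cp 1 → mismatch
Exactly one row (r0) and one column (c3) fail → the flipped bit is at their intersection.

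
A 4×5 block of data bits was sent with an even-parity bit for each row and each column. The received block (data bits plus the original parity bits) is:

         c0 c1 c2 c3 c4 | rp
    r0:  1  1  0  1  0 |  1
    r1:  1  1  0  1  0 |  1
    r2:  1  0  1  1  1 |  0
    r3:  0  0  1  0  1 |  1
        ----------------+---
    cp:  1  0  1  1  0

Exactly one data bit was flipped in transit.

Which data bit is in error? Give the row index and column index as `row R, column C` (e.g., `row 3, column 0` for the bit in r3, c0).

Recompute each row's even parity and compare to rp:
  r0: data parity 1, sent rp 1 → ok
  r1: data parity 1, sent rp 1 → ok
  r2: data parity 0, sent rp 0 → ok
  r3: data parity 0, sent rp 1 → mismatch
Recompute each column's even parity and compare to cp:
  c0: data parity 1, sent cp 1 → ok
  c1: data parity 0, sent cp 0 → ok
  c2: data parity 0, sent cp 1 → mismatch
  c3: data parity 1, sent cp 1 → ok
  c4: data parity 0, sent cp 0 → ok
Exactly one row (r3) and one column (c2) fail → the flipped bit is at their intersection.

row 3, column 2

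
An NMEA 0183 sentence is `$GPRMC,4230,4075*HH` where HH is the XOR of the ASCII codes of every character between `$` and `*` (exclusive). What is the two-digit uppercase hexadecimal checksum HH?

48

XOR the ASCII codes of the payload characters:
  'G' = 0x47 → acc = 0x47
  'P' = 0x50 → acc = 0x17
  'R' = 0x52 → acc = 0x45
  'M' = 0x4D → acc = 0x08
  'C' = 0x43 → acc = 0x4B
  ',' = 0x2C → acc = 0x67
  '4' = 0x34 → acc = 0x53
  '2' = 0x32 → acc = 0x61
  '3' = 0x33 → acc = 0x52
  '0' = 0x30 → acc = 0x62
  ',' = 0x2C → acc = 0x4E
  '4' = 0x34 → acc = 0x7A
  '0' = 0x30 → acc = 0x4A
  '7' = 0x37 → acc = 0x7D
  '5' = 0x35 → acc = 0x48
Checksum = 0x48.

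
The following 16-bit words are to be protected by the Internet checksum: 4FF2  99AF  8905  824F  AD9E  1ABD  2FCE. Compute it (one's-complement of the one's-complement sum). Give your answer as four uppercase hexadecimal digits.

One's-complement addition (fold any carry out of bit 15 back into bit 0):
  0x4FF2 + 0x99AF = 0x0E9A1
  0xE9A1 + 0x8905 = 0x172A6 → wrap carry → 0x72A7
  0x72A7 + 0x824F = 0x0F4F6
  0xF4F6 + 0xAD9E = 0x1A294 → wrap carry → 0xA295
  0xA295 + 0x1ABD = 0x0BD52
  0xBD52 + 0x2FCE = 0x0ED20
One's-complement sum = 0xED20.
Checksum = ~0xED20 & 0xFFFF = 0x12DF.

12DF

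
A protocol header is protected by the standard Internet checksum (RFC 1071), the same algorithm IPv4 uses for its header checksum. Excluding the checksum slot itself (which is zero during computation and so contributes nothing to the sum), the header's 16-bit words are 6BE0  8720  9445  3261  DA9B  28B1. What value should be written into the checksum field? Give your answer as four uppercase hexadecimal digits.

One's-complement addition (fold any carry out of bit 15 back into bit 0):
  0x6BE0 + 0x8720 = 0x0F300
  0xF300 + 0x9445 = 0x18745 → wrap carry → 0x8746
  0x8746 + 0x3261 = 0x0B9A7
  0xB9A7 + 0xDA9B = 0x19442 → wrap carry → 0x9443
  0x9443 + 0x28B1 = 0x0BCF4
One's-complement sum = 0xBCF4.
Checksum = ~0xBCF4 & 0xFFFF = 0x430B.

430B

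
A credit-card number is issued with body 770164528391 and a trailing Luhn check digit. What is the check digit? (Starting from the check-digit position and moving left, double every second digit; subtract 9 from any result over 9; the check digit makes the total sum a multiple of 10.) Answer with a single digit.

8

Partial digits right→left: 1 9 3 8 2 5 4 6 1 0 7 7
Double every second digit counting from the check-digit position (so the 1st, 3rd, 5th, ... of the partial from the right).
  doubled (with −9 where >9): 2 6 4 8 2 5 → sum 27
  kept as-is: 9 8 5 6 0 7 → sum 35
Total = 27 + 35 = 62.
Check digit = (10 − (62 mod 10)) mod 10 = 8.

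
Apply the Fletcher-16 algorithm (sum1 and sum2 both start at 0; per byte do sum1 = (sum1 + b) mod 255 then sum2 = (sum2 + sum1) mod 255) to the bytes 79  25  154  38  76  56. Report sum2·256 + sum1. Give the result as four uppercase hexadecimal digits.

07AD

Running sums (mod 255):
  after byte 0 (79): sum1=79, sum2=79
  after byte 1 (25): sum1=104, sum2=183
  after byte 2 (154): sum1=3, sum2=186
  after byte 3 (38): sum1=41, sum2=227
  after byte 4 (76): sum1=117, sum2=89
  after byte 5 (56): sum1=173, sum2=7
Checksum = sum2·256 + sum1 = 7·256 + 173 = 1965 = 0x07AD.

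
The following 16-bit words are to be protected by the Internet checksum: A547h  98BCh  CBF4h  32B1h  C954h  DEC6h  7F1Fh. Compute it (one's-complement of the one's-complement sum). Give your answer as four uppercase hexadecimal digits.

One's-complement addition (fold any carry out of bit 15 back into bit 0):
  0xA547 + 0x98BC = 0x13E03 → wrap carry → 0x3E04
  0x3E04 + 0xCBF4 = 0x109F8 → wrap carry → 0x09F9
  0x09F9 + 0x32B1 = 0x03CAA
  0x3CAA + 0xC954 = 0x105FE → wrap carry → 0x05FF
  0x05FF + 0xDEC6 = 0x0E4C5
  0xE4C5 + 0x7F1F = 0x163E4 → wrap carry → 0x63E5
One's-complement sum = 0x63E5.
Checksum = ~0x63E5 & 0xFFFF = 0x9C1A.

9C1A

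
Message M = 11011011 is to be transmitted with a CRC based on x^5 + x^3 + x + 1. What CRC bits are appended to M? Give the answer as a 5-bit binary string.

Append 5 zeros: 1101101100000. Divide by 101011 (XOR where the leading bit is 1):
  pos 0: 110110 XOR 101011 = 011101
  pos 1: 111011 XOR 101011 = 010000
  pos 2: 100001 XOR 101011 = 001010
  pos 4: 101000 XOR 101011 = 000011
Remainder (last 5 bits) = 11000. This is the CRC / FCS.

11000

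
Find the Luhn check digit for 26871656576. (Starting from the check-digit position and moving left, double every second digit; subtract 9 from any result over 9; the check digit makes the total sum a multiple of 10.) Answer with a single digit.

0

Partial digits right→left: 6 7 5 6 5 6 1 7 8 6 2
Double every second digit counting from the check-digit position (so the 1st, 3rd, 5th, ... of the partial from the right).
  doubled (with −9 where >9): 3 1 1 2 7 4 → sum 18
  kept as-is: 7 6 6 7 6 → sum 32
Total = 18 + 32 = 50.
Check digit = (10 − (50 mod 10)) mod 10 = 0.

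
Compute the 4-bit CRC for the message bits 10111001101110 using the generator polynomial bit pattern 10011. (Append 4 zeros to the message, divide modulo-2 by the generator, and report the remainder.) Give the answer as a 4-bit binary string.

1101

Append 4 zeros: 101110011011100000. Divide by 10011 (XOR where the leading bit is 1):
  pos 0: 10111 XOR 10011 = 00100
  pos 2: 10000 XOR 10011 = 00011
  pos 5: 11110 XOR 10011 = 01101
  pos 6: 11011 XOR 10011 = 01000
  pos 7: 10001 XOR 10011 = 00010
  pos 10: 10100 XOR 10011 = 00111
  pos 12: 11100 XOR 10011 = 01111
  pos 13: 11110 XOR 10011 = 01101
Remainder (last 4 bits) = 1101. This is the CRC / FCS.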